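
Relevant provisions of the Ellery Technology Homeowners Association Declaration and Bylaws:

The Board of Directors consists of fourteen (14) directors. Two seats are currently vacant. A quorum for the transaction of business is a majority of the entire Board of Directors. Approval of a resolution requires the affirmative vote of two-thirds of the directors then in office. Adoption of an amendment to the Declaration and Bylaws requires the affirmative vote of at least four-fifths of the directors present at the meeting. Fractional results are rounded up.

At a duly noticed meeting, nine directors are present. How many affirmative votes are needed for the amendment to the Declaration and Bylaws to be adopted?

The amendment to the Declaration and Bylaws requires four-fifths of the directors present (9).
4/5 of 9 = 7.20, rounded up to 8.

8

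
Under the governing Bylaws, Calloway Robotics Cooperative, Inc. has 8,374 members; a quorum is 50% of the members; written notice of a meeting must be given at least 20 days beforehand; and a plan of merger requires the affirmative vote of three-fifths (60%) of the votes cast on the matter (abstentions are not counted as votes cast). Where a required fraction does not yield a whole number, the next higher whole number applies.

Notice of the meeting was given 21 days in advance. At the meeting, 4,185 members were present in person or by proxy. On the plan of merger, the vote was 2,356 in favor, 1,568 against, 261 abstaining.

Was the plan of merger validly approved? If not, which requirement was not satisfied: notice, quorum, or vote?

Notice: 21 days given; 20 required. Satisfied.
Quorum: 50% of 8,374 = 4,187; 4,185 present. Not satisfied.
Vote: requires three-fifths of the votes cast (4,185 − 261 abstaining = 3,924); 3/5 of 3924 = 2354.40, rounded up to 2355, so 2,355 needed; 2,356 in favor. Satisfied.

Invalid — quorum requirement not satisfied.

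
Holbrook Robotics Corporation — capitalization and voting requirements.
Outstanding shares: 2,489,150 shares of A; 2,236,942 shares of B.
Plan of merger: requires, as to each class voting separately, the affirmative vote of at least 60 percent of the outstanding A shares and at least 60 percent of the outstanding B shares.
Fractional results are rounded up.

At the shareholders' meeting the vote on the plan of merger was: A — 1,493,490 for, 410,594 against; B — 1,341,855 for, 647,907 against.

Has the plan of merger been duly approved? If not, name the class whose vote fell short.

Not approved — the B shares did not give the required vote.

A: 3/5 of 2489150 = 1493490; 1,493,490 required, 1,493,490 in favor — approved.
B: 3/5 of 2236942 = 1342165.20, rounded up to 1342166; 1,342,166 required, 1,341,855 in favor — not approved.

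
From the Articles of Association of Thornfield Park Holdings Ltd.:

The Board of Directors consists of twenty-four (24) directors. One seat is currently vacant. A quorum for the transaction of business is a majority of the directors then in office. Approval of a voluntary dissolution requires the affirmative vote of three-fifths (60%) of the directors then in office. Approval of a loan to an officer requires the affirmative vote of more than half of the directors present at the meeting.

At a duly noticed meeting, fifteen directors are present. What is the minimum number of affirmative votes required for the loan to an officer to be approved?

8

The loan to an officer requires a majority of the directors present (15).
A majority of 15 is 8.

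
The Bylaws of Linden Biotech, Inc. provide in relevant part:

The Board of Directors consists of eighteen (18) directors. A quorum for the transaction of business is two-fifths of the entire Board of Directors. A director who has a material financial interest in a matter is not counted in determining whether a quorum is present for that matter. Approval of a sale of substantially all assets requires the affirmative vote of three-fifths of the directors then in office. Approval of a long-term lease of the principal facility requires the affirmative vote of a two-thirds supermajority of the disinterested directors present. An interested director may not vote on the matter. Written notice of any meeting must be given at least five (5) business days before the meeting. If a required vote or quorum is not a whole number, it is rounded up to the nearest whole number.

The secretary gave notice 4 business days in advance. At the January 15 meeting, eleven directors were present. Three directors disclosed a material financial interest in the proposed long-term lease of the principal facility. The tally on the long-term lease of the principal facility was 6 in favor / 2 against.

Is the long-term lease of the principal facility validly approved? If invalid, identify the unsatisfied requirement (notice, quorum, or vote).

Invalid — notice requirement not satisfied.

Notice: 4 business days given; 5 required (4 < 5). Not satisfied.
Quorum: 11 present, but the 3 interested directors do not count, leaving 8. Quorum is 8. Satisfied.
Vote: the long-term lease of the principal facility requires two-thirds of the disinterested directors present (11 − 3 = 8). 2/3 of 8 = 5.33, rounded up to 6, so 6 affirmative votes are needed; 6 voted in favor. Satisfied.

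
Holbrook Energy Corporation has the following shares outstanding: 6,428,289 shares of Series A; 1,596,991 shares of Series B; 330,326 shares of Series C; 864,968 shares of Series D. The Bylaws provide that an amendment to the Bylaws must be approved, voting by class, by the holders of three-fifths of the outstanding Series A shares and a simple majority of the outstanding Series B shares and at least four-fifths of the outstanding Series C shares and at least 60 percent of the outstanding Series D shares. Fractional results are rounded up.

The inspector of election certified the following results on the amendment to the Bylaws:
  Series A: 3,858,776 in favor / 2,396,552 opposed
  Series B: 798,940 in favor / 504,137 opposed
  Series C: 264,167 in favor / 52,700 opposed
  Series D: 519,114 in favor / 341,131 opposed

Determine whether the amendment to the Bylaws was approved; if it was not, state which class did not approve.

Not approved — the Series C shares did not give the required vote.

Series A: 3/5 of 6428289 = 3856973.40, rounded up to 3856974; 3,856,974 required, 3,858,776 in favor — approved.
Series B: a majority of 1596991 is 798496; 798,496 required, 798,940 in favor — approved.
Series C: 4/5 of 330326 = 264260.80, rounded up to 264261; 264,261 required, 264,167 in favor — not approved.
Series D: 3/5 of 864968 = 518980.80, rounded up to 518981; 518,981 required, 519,114 in favor — approved.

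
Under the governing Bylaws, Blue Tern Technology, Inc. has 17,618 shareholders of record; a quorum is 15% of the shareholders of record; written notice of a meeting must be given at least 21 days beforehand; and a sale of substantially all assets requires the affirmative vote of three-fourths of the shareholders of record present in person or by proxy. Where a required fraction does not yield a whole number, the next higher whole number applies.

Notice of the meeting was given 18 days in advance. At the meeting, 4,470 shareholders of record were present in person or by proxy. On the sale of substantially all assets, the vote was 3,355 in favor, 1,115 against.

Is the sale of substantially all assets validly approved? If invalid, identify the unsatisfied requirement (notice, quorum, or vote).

Invalid — notice requirement not satisfied.

Notice: 18 days given; 21 required. Not satisfied.
Quorum: 15% of 17,618 = 2,642.70, rounded up to 2,643; 4,470 present. Satisfied.
Vote: requires three-fourths of those present (4,470); 3/4 of 4470 = 3352.50, rounded up to 3353, so 3,353 needed; 3,355 in favor. Satisfied.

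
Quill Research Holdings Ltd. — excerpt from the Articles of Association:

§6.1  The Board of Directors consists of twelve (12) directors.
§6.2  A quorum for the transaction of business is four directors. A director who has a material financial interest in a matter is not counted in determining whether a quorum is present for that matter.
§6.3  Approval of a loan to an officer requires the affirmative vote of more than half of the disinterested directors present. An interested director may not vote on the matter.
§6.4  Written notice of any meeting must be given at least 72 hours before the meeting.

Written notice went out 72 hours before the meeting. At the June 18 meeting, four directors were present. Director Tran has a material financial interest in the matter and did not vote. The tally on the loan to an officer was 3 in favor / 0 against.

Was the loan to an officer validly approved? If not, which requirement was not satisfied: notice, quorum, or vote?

Invalid — quorum requirement not satisfied.

Notice: 72 hours given; 72 required (72 ≥ 72). Satisfied.
Quorum: 4 present, but the 1 interested director does not count, leaving 3. Quorum is 4. Not satisfied.
Vote: the loan to an officer requires a majority of the disinterested directors present (4 − 1 = 3). A majority of 3 is 2, so 2 affirmative votes are needed; 3 voted in favor. Satisfied. (Moot — without a quorum no business can be validly transacted.)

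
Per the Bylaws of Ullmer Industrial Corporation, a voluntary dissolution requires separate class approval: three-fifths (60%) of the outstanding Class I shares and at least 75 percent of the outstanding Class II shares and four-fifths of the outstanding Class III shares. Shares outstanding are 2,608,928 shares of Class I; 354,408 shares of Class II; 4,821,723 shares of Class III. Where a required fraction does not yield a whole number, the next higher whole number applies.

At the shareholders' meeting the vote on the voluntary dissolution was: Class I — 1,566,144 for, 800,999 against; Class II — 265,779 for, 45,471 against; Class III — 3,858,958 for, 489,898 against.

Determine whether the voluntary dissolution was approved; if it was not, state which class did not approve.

Not approved — the Class II shares did not give the required vote.

Class I: 3/5 of 2608928 = 1565356.80, rounded up to 1565357; 1,565,357 required, 1,566,144 in favor — approved.
Class II: 3/4 of 354408 = 265806; 265,806 required, 265,779 in favor — not approved.
Class III: 4/5 of 4821723 = 3857378.40, rounded up to 3857379; 3,857,379 required, 3,858,958 in favor — approved.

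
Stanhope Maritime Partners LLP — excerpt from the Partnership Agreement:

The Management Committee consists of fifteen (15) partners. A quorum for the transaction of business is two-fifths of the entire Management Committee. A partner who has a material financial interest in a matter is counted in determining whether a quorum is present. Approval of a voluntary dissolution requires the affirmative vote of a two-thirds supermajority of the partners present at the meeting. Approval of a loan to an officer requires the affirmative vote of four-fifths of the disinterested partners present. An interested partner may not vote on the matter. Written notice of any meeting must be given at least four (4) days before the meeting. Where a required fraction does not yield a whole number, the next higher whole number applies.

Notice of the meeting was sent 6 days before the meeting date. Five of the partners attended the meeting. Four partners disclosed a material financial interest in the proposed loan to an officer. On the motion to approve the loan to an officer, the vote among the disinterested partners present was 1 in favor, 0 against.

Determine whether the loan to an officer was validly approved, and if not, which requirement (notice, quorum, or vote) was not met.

Invalid — quorum requirement not satisfied.

Notice: 6 days given; 4 required (6 ≥ 4). Satisfied.
Quorum: 5 present (interested partners count toward quorum); quorum is 6. Not satisfied.
Vote: the loan to an officer requires four-fifths of the disinterested partners present (5 − 4 = 1). 4/5 of 1 = 0.80, rounded up to 1, so 1 affirmative vote is needed; 1 voted in favor. Satisfied. (Moot — without a quorum no business can be validly transacted.)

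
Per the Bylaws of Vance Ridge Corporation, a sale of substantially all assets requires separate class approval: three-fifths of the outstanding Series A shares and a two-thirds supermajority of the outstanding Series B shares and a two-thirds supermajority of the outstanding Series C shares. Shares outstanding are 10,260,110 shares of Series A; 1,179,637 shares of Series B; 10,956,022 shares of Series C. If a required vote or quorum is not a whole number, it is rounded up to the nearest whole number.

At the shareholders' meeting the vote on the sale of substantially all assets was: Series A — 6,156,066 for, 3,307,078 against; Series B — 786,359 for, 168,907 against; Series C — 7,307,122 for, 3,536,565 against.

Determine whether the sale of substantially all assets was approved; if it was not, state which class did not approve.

Not approved — the Series B shares did not give the required vote.

Series A: 3/5 of 10260110 = 6156066; 6,156,066 required, 6,156,066 in favor — approved.
Series B: 2/3 of 1179637 = 786424.67, rounded up to 786425; 786,425 required, 786,359 in favor — not approved.
Series C: 2/3 of 10956022 = 7304014.67, rounded up to 7304015; 7,304,015 required, 7,307,122 in favor — approved.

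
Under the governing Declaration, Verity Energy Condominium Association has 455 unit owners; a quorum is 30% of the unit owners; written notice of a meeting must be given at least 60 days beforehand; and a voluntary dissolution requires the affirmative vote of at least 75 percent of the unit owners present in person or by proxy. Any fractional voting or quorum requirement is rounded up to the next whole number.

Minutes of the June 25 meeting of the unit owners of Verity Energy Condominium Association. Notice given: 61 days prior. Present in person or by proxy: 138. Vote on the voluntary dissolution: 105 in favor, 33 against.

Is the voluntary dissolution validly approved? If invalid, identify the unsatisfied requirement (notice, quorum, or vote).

Valid — all requirements satisfied.

Notice: 61 days given; 60 required. Satisfied.
Quorum: 30% of 455 = 136.50, rounded up to 137; 138 present. Satisfied.
Vote: requires three-fourths of those present (138); 3/4 of 138 = 103.50, rounded up to 104, so 104 needed; 105 in favor. Satisfied.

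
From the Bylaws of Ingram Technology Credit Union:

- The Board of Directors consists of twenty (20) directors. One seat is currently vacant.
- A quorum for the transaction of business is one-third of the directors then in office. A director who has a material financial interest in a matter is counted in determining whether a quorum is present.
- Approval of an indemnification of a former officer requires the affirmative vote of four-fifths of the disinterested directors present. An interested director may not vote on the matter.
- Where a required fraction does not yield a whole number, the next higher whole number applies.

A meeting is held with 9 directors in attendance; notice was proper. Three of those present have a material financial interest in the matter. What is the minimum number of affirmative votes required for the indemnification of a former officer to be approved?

5

The indemnification of a former officer requires four-fifths of the disinterested directors present (9 − 3 = 6).
4/5 of 6 = 4.80, rounded up to 5.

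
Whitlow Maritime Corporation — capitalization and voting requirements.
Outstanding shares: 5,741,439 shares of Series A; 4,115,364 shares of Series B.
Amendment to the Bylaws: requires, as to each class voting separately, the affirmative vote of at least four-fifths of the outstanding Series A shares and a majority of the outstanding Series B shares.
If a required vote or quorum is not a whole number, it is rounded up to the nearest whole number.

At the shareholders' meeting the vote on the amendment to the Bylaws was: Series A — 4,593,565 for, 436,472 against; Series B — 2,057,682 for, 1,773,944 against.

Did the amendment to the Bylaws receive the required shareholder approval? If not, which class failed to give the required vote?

Series A: 4/5 of 5741439 = 4593151.20, rounded up to 4593152; 4,593,152 required, 4,593,565 in favor — approved.
Series B: a majority of 4115364 is 2057683; 2,057,683 required, 2,057,682 in favor — not approved.

Not approved — the Series B shares did not give the required vote.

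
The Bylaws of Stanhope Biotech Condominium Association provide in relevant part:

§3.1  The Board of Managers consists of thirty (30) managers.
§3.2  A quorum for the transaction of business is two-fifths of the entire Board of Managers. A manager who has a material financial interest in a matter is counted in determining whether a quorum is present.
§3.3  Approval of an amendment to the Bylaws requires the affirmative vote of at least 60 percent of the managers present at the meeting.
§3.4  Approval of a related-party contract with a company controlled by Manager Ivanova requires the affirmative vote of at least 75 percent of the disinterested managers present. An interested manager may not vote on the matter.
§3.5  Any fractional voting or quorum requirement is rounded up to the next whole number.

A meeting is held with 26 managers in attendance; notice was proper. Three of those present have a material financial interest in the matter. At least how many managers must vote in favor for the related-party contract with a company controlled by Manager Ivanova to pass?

The related-party contract with a company controlled by Manager Ivanova requires three-fourths of the disinterested managers present (26 − 3 = 23).
3/4 of 23 = 17.25, rounded up to 18.

18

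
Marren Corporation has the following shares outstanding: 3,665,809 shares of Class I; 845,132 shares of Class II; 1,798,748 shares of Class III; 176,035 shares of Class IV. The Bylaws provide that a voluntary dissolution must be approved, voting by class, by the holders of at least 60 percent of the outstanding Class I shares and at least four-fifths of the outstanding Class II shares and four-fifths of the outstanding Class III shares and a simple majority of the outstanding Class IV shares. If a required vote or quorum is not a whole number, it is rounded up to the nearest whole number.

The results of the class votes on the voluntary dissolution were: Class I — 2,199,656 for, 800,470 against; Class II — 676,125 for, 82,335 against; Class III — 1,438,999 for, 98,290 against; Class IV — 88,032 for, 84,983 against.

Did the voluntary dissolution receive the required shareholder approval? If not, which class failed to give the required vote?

Approved — every class gave the required vote.

Class I: 3/5 of 3665809 = 2199485.40, rounded up to 2199486; 2,199,486 required, 2,199,656 in favor — approved.
Class II: 4/5 of 845132 = 676105.60, rounded up to 676106; 676,106 required, 676,125 in favor — approved.
Class III: 4/5 of 1798748 = 1438998.40, rounded up to 1438999; 1,438,999 required, 1,438,999 in favor — approved.
Class IV: a majority of 176035 is 88018; 88,018 required, 88,032 in favor — approved.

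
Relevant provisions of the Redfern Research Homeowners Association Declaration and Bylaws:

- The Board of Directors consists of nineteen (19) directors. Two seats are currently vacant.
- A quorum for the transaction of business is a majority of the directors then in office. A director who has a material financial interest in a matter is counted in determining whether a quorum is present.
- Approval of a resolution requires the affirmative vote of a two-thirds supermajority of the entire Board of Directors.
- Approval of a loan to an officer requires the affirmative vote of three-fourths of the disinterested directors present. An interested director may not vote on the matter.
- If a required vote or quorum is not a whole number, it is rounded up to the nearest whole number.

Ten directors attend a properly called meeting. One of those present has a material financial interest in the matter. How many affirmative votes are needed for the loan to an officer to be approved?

The loan to an officer requires three-fourths of the disinterested directors present (10 − 1 = 9).
3/4 of 9 = 6.75, rounded up to 7.

7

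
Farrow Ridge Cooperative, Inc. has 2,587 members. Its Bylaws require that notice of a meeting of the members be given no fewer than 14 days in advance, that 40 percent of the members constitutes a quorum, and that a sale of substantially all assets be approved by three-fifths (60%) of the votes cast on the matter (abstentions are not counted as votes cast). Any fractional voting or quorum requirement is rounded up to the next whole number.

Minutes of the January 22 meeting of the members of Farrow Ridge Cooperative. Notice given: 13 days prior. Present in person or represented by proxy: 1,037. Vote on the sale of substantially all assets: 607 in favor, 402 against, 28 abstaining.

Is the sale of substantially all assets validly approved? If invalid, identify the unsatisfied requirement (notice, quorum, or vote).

Invalid — notice requirement not satisfied.

Notice: 13 days given; 14 required. Not satisfied.
Quorum: 40% of 2,587 = 1,034.80, rounded up to 1,035; 1,037 present. Satisfied.
Vote: requires three-fifths of the votes cast (1,037 − 28 abstaining = 1,009); 3/5 of 1009 = 605.40, rounded up to 606, so 606 needed; 607 in favor. Satisfied.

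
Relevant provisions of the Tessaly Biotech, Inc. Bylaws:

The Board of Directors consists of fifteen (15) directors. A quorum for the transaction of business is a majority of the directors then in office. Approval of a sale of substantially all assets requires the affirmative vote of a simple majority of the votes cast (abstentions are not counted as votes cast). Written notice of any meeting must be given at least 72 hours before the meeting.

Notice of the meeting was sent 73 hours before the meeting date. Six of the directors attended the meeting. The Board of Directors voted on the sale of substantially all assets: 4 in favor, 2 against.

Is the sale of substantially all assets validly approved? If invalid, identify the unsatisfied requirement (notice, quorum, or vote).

Notice: 73 hours given; 72 required (73 ≥ 72). Satisfied.
Quorum: 6 present; quorum is 8. Not satisfied.
Vote: the sale of substantially all assets requires a majority of the votes cast (6). A majority of 6 is 4, so 4 affirmative votes are needed; 4 voted in favor. Satisfied. (Moot — without a quorum no business can be validly transacted.)

Invalid — quorum requirement not satisfied.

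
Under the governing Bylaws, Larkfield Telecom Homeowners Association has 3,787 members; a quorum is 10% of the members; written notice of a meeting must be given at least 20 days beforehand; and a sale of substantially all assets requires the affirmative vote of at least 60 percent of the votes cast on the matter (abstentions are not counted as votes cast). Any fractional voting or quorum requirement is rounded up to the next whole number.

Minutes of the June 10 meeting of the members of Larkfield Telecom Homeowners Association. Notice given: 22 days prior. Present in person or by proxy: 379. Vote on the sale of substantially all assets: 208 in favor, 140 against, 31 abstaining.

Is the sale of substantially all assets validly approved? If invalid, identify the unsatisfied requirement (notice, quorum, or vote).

Notice: 22 days given; 20 required. Satisfied.
Quorum: 10% of 3,787 = 378.70, rounded up to 379; 379 present. Satisfied.
Vote: requires three-fifths of the votes cast (379 − 31 abstaining = 348); 3/5 of 348 = 208.80, rounded up to 209, so 209 needed; 208 in favor. Not satisfied.

Invalid — vote requirement not satisfied.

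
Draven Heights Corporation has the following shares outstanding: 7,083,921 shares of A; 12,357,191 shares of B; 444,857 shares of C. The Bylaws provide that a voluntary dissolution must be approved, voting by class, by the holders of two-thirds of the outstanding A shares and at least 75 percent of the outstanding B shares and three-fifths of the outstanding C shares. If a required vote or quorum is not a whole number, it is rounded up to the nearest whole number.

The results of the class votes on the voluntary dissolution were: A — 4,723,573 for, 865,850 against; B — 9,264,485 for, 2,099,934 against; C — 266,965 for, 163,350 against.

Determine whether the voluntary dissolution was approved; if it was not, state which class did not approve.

Not approved — the B shares did not give the required vote.

A: 2/3 of 7083921 = 4722614; 4,722,614 required, 4,723,573 in favor — approved.
B: 3/4 of 12357191 = 9267893.25, rounded up to 9267894; 9,267,894 required, 9,264,485 in favor — not approved.
C: 3/5 of 444857 = 266914.20, rounded up to 266915; 266,915 required, 266,965 in favor — approved.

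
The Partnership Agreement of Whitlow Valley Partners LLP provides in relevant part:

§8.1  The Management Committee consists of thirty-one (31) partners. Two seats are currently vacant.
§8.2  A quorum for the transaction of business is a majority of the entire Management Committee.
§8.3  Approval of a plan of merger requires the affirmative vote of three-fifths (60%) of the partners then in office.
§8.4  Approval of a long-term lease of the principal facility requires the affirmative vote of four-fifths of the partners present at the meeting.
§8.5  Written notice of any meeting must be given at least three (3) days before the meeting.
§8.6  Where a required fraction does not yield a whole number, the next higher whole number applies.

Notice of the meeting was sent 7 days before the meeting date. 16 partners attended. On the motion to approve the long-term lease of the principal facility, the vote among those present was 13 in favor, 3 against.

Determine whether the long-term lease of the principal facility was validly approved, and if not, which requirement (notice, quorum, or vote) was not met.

Notice: 7 days given; 3 required (7 ≥ 3). Satisfied.
Quorum: 16 present; quorum is 16. Satisfied.
Vote: the long-term lease of the principal facility requires four-fifths of the partners present (16). 4/5 of 16 = 12.80, rounded up to 13, so 13 affirmative votes are needed; 13 voted in favor. Satisfied.

Valid — all requirements satisfied.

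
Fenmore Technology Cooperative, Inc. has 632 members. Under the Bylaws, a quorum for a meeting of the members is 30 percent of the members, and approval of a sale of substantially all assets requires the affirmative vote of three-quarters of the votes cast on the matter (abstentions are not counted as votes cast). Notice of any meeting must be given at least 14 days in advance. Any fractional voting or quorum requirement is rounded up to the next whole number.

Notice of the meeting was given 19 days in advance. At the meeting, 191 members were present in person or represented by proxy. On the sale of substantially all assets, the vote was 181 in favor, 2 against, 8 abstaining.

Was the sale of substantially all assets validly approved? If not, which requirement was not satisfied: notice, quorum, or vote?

Valid — all requirements satisfied.

Notice: 19 days given; 14 required. Satisfied.
Quorum: 30% of 632 = 189.60, rounded up to 190; 191 present. Satisfied.
Vote: requires three-fourths of the votes cast (191 − 8 abstaining = 183); 3/4 of 183 = 137.25, rounded up to 138, so 138 needed; 181 in favor. Satisfied.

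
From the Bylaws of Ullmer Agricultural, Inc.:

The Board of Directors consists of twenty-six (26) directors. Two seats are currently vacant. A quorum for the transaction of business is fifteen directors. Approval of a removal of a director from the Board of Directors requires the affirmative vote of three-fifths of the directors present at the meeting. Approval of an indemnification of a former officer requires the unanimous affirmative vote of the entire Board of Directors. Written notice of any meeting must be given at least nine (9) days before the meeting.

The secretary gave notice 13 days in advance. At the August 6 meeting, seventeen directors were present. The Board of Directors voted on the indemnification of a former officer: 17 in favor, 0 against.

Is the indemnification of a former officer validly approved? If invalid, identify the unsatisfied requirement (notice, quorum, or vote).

Notice: 13 days given; 9 required (13 ≥ 9). Satisfied.
Quorum: 17 present; quorum is 15. Satisfied.
Vote: the indemnification of a former officer requires the unanimous vote of the entire Board of Directors (26). Unanimous means all 26, so 26 affirmative votes are needed; 17 voted in favor. Not satisfied.

Invalid — vote requirement not satisfied.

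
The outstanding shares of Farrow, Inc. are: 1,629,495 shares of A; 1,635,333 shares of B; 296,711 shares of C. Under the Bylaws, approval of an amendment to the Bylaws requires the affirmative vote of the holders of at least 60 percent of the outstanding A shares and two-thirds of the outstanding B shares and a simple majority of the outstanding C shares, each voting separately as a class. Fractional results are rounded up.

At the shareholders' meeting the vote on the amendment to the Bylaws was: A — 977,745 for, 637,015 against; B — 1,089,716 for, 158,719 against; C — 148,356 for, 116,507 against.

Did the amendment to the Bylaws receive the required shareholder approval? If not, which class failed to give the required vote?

A: 3/5 of 1629495 = 977697; 977,697 required, 977,745 in favor — approved.
B: 2/3 of 1635333 = 1090222; 1,090,222 required, 1,089,716 in favor — not approved.
C: a majority of 296711 is 148356; 148,356 required, 148,356 in favor — approved.

Not approved — the B shares did not give the required vote.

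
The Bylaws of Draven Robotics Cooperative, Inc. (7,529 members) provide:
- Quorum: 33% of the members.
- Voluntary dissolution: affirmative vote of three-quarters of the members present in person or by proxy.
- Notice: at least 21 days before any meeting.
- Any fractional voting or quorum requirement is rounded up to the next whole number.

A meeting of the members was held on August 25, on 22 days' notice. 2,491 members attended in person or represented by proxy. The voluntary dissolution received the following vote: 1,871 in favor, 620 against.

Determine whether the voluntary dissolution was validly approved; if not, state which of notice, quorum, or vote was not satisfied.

Notice: 22 days given; 21 required. Satisfied.
Quorum: 33% of 7,529 = 2,484.57, rounded up to 2,485; 2,491 present. Satisfied.
Vote: requires three-fourths of those present (2,491); 3/4 of 2491 = 1868.25, rounded up to 1869, so 1,869 needed; 1,871 in favor. Satisfied.

Valid — all requirements satisfied.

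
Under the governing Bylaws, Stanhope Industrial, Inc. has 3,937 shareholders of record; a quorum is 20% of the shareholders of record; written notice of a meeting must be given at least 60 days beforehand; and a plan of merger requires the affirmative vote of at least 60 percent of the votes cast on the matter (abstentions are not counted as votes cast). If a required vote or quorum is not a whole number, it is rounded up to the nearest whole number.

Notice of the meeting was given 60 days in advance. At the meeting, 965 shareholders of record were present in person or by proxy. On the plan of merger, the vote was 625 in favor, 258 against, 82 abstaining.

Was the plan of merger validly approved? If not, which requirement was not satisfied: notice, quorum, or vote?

Notice: 60 days given; 60 required. Satisfied.
Quorum: 20% of 3,937 = 787.40, rounded up to 788; 965 present. Satisfied.
Vote: requires three-fifths of the votes cast (965 − 82 abstaining = 883); 3/5 of 883 = 529.80, rounded up to 530, so 530 needed; 625 in favor. Satisfied.

Valid — all requirements satisfied.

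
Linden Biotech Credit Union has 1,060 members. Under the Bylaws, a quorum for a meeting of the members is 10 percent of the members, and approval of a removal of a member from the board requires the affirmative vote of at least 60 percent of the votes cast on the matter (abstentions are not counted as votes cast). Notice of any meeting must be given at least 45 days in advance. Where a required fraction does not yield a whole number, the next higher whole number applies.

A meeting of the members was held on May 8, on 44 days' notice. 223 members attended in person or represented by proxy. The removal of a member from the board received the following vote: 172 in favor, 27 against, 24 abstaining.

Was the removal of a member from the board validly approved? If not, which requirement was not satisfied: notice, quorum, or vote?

Notice: 44 days given; 45 required. Not satisfied.
Quorum: 10% of 1,060 = 106; 223 present. Satisfied.
Vote: requires three-fifths of the votes cast (223 − 24 abstaining = 199); 3/5 of 199 = 119.40, rounded up to 120, so 120 needed; 172 in favor. Satisfied.

Invalid — notice requirement not satisfied.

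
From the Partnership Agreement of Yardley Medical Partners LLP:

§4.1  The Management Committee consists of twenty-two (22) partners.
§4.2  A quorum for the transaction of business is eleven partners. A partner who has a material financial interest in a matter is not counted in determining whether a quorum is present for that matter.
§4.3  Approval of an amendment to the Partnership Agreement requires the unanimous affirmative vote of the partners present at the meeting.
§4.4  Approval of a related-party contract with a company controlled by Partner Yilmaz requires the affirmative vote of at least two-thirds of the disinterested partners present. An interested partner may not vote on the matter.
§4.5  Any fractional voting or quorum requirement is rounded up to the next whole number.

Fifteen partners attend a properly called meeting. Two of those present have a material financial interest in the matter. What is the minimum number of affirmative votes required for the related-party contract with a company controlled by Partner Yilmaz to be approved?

9

The related-party contract with a company controlled by Partner Yilmaz requires two-thirds of the disinterested partners present (15 − 2 = 13).
2/3 of 13 = 8.67, rounded up to 9.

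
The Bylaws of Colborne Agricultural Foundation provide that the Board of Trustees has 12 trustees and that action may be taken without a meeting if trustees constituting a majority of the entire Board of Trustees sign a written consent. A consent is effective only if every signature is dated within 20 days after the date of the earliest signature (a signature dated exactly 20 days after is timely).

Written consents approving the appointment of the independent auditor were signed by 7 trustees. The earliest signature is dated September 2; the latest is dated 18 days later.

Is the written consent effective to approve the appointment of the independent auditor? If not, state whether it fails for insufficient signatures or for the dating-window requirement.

Signatures required: a majority of 12 — a majority of 12 is 7, so 7 needed; 7 signed. Sufficient.
Dating window: the latest signature is 18 days after the earliest; the limit is 20 days. Within the window.

Effective — both the signature and dating-window requirements are satisfied.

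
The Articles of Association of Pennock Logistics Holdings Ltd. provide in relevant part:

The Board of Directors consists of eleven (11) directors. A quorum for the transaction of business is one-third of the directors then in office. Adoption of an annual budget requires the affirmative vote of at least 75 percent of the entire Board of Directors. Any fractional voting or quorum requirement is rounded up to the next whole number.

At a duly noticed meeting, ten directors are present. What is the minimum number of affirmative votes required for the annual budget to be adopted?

The annual budget requires three-fourths of the entire Board of Directors (11).
3/4 of 11 = 8.25, rounded up to 9.

9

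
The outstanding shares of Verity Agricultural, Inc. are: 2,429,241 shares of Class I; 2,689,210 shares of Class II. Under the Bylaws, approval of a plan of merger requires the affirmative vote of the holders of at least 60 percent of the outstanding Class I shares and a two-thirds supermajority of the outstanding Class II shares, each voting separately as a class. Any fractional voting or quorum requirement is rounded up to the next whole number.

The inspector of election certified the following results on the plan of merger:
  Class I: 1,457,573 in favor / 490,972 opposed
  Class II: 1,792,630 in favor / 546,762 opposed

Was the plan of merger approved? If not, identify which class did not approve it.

Not approved — the Class II shares did not give the required vote.

Class I: 3/5 of 2429241 = 1457544.60, rounded up to 1457545; 1,457,545 required, 1,457,573 in favor — approved.
Class II: 2/3 of 2689210 = 1792806.67, rounded up to 1792807; 1,792,807 required, 1,792,630 in favor — not approved.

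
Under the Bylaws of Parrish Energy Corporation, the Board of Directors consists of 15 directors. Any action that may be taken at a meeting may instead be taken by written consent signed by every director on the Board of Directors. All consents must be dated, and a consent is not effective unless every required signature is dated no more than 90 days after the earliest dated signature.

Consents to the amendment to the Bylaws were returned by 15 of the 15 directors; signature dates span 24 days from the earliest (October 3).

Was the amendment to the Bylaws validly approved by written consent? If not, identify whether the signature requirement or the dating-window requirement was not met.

Signatures required: all of 15 — unanimous means all 15, so 15 needed; 15 signed. Sufficient.
Dating window: the latest signature is 24 days after the earliest; the limit is 90 days. Within the window.

Effective — both the signature and dating-window requirements are satisfied.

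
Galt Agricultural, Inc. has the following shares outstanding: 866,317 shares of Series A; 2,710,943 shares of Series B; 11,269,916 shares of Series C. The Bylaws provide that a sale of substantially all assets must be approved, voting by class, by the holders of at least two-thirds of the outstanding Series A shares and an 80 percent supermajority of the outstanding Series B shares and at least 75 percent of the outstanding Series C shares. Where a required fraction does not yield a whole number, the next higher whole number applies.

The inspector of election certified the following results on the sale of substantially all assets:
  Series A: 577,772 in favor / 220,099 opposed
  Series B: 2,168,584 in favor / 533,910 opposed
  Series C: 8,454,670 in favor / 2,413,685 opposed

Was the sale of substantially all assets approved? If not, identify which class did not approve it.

Not approved — the Series B shares did not give the required vote.

Series A: 2/3 of 866317 = 577544.67, rounded up to 577545; 577,545 required, 577,772 in favor — approved.
Series B: 4/5 of 2710943 = 2168754.40, rounded up to 2168755; 2,168,755 required, 2,168,584 in favor — not approved.
Series C: 3/4 of 11269916 = 8452437; 8,452,437 required, 8,454,670 in favor — approved.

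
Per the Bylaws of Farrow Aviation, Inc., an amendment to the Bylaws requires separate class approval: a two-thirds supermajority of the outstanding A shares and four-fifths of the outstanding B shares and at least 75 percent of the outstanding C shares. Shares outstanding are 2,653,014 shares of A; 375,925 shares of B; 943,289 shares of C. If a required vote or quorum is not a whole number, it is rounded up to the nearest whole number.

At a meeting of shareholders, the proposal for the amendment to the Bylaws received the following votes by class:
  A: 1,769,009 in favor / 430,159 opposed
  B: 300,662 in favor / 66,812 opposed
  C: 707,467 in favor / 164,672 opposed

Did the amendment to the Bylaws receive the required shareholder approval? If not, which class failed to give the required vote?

Not approved — the B shares did not give the required vote.

A: 2/3 of 2653014 = 1768676; 1,768,676 required, 1,769,009 in favor — approved.
B: 4/5 of 375925 = 300740; 300,740 required, 300,662 in favor — not approved.
C: 3/4 of 943289 = 707466.75, rounded up to 707467; 707,467 required, 707,467 in favor — approved.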